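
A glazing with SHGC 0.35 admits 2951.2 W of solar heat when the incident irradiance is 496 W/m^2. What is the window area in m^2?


Rearrange Q = Area * SHGC * Irradiance:
  Area = Q / (SHGC * Irradiance)
  Area = 2951.2 / (0.35 * 496) = 17.0 m^2

17.0 m^2


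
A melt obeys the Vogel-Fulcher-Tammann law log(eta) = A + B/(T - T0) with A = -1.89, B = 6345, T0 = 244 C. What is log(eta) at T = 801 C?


VFT equation: log(eta) = A + B / (T - T0)
  T - T0 = 801 - 244 = 557
  B / (T - T0) = 6345 / 557 = 11.391
  log(eta) = -1.89 + 11.391 = 9.501

9.501


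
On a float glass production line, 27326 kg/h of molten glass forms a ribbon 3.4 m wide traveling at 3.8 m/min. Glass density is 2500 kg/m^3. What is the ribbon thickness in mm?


Ribbon cross-section from mass balance:
  Volume rate = throughput / density = 27326 / 2500 = 10.9304 m^3/h
  thickness = volume rate / (speed * 60 * width), i.e.
  thickness = throughput / (60 * speed * width * density) * 1000
  thickness = 27326 / (60 * 3.8 * 3.4 * 2500) * 1000 = 14.1 mm

14.1 mm


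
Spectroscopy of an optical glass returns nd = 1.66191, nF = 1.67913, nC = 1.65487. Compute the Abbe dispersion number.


Abbe number formula: Vd = (nd - 1) / (nF - nC)
  nd - 1 = 1.66191 - 1 = 0.66191
  nF - nC = 1.67913 - 1.65487 = 0.02426
  Vd = 0.66191 / 0.02426 = 27.28

27.28


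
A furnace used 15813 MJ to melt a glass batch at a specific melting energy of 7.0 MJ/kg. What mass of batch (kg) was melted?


Rearrange E = m * s for m:
  m = E / s
  m = 15813 / 7.0 = 2259.0 kg

2259.0 kg


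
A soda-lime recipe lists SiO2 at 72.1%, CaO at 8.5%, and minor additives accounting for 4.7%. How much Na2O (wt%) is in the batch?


Pieces sum to 100%:
  Na2O = 100 - (SiO2 + CaO + others)
  Na2O = 100 - (72.1 + 8.5 + 4.7) = 14.7%

14.7%


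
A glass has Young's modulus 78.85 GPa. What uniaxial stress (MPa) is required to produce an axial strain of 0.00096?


Rearrange E = sigma / epsilon:
  sigma = E * epsilon
  E (MPa) = 78.85 * 1000 = 78850
  sigma = 78850 * 0.00096 = 75.7 MPa

75.7 MPa


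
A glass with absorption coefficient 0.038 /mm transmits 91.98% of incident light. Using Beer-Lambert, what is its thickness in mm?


Rearrange T = exp(-alpha * thickness):
  thickness = -ln(T) / alpha
  T = 91.98/100 = 0.9198
  ln(T) = -0.0836
  -ln(T) = 0.0836
  thickness = 0.0836 / 0.038 = 2.2 mm

2.2 mm


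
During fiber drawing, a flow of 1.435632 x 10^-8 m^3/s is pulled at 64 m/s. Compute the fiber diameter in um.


Cross-sectional area from continuity:
  A = Q / v = 1.435632 x 10^-8 / 64 = 2.243175 x 10^-10 m^2
Diameter from circular cross-section:
  d = sqrt(4A / pi) * 10^6 (m -> um)
  d = sqrt(4 * 2.243175 x 10^-10 / pi) * 10^6 = 16.9 um

16.9 um


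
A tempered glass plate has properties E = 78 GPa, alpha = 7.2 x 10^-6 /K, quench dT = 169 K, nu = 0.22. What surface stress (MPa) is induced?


Tempering stress: sigma = E * alpha * dT / (1 - nu)
  E (MPa) = 78 * 1000 = 78000
  Numerator = 78000 * (7.2 x 10^-6) * 169 = 94.9104
  Denominator = 1 - 0.22 = 0.78
  sigma = 94.9104 / 0.78 = 121.7 MPa

121.7 MPa


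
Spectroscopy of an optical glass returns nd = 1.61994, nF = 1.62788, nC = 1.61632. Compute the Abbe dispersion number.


Abbe number formula: Vd = (nd - 1) / (nF - nC)
  nd - 1 = 1.61994 - 1 = 0.61994
  nF - nC = 1.62788 - 1.61632 = 0.01156
  Vd = 0.61994 / 0.01156 = 53.63

53.63


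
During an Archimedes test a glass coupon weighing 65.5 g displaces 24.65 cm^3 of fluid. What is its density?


Use the definition of density:
  rho = mass / volume
  rho = 65.5 / 24.65 = 2.657 g/cm^3

2.657 g/cm^3


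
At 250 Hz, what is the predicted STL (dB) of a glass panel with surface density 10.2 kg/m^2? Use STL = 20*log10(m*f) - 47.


Mass law: STL = 20 * log10(m * f) - 47
  m * f = 10.2 * 250 = 2550
  log10(2550) = 3.40654
  STL = 20 * 3.40654 - 47 = 68.1308 - 47 = 21.1 dB

21.1 dB


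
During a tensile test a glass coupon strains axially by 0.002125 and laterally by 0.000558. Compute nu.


Poisson's ratio: nu = lateral strain / axial strain
  nu = 0.000558 / 0.002125 = 0.2626

0.2626


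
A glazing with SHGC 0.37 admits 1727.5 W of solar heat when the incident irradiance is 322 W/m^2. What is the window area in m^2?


Rearrange Q = Area * SHGC * Irradiance:
  Area = Q / (SHGC * Irradiance)
  Area = 1727.5 / (0.37 * 322) = 14.5 m^2

14.5 m^2


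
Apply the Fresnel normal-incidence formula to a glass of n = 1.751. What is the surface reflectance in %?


Fresnel reflectance at normal incidence:
  R = ((n - 1)/(n + 1))^2
  (n - 1)/(n + 1) = (1.751 - 1)/(1.751 + 1) = 0.272992
  R = 0.272992^2 = 0.0745246
  R(%) = 0.0745246 * 100 = 7.452%

7.452%


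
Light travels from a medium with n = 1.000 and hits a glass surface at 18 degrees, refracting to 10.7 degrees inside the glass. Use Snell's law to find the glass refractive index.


Apply Snell's law: n1 * sin(theta1) = n2 * sin(theta2)
  n2 = n1 * sin(theta1) / sin(theta2)
  sin(18) = 0.309017
  sin(10.7) = 0.185667
  n2 = 1.000 * 0.309017 / 0.185667 = 1.6644

1.6644


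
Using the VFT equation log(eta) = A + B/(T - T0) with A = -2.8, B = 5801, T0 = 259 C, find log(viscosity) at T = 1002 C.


VFT equation: log(eta) = A + B / (T - T0)
  T - T0 = 1002 - 259 = 743
  B / (T - T0) = 5801 / 743 = 7.808
  log(eta) = -2.8 + 7.808 = 5.008

5.008


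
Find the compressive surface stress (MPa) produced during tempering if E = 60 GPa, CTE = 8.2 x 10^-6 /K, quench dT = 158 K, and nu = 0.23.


Tempering stress: sigma = E * alpha * dT / (1 - nu)
  E (MPa) = 60 * 1000 = 60000
  Numerator = 60000 * (8.2 x 10^-6) * 158 = 77.736
  Denominator = 1 - 0.23 = 0.77
  sigma = 77.736 / 0.77 = 101.0 MPa

101.0 MPa


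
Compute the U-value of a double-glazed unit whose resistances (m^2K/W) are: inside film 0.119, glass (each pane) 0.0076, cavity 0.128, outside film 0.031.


Total thermal resistance (series):
  R_total = R_in + R_glass + R_air + R_glass + R_out
  R_total = 0.119 + 0.0076 + 0.128 + 0.0076 + 0.031 = 0.2932 m^2K/W
U-value = 1 / R_total = 1 / 0.2932 = 3.411 W/m^2K

3.411 W/m^2K


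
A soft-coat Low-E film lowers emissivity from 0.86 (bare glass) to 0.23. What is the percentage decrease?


Percentage reduction = (1 - coated/uncoated) * 100
  Ratio = 0.23 / 0.86 = 0.2674
  Reduction = (1 - 0.2674) * 100 = 73.3%

73.3%


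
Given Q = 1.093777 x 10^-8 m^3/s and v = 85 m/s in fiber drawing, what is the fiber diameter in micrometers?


Cross-sectional area from continuity:
  A = Q / v = 1.093777 x 10^-8 / 85 = 1.286796 x 10^-10 m^2
Diameter from circular cross-section:
  d = sqrt(4A / pi) * 10^6 (m -> um)
  d = sqrt(4 * 1.286796 x 10^-10 / pi) * 10^6 = 12.8 um

12.8 um


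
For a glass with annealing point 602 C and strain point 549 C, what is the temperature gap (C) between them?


Gap = T_anneal - T_strain:
  gap = 602 - 549 = 53 C

53 C


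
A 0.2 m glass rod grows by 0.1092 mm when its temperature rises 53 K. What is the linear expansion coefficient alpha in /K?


Rearrange dL = alpha * L0 * dT for alpha:
  alpha = dL / (L0 * dT)
  alpha = (0.1092 / 1000) / (0.2 * 53) = 0.000010302 /K = 1.0302 x 10^-5 /K

1.0302 x 10^-5 /K


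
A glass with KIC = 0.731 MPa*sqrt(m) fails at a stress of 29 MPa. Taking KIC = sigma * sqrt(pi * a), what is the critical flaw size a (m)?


Rearrange KIC = sigma * sqrt(pi * a):
  sqrt(pi * a) = KIC / sigma
  sqrt(pi * a) = 0.731 / 29 = 0.025207
  a = (KIC / sigma)^2 / pi
  a = 0.025207^2 / pi = 0.0002023 m

0.0002023 m


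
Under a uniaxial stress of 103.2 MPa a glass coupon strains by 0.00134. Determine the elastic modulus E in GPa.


Young's modulus: E = stress / strain
  E = 103.2 MPa / 0.00134 = 77014.93 MPa
Convert to GPa: 77014.93 / 1000 = 77.01 GPa

77.01 GPa


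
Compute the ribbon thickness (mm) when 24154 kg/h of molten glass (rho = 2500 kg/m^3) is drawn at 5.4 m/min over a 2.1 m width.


Ribbon cross-section from mass balance:
  Volume rate = throughput / density = 24154 / 2500 = 9.6616 m^3/h
  thickness = volume rate / (speed * 60 * width), i.e.
  thickness = throughput / (60 * speed * width * density) * 1000
  thickness = 24154 / (60 * 5.4 * 2.1 * 2500) * 1000 = 14.2 mm

14.2 mm


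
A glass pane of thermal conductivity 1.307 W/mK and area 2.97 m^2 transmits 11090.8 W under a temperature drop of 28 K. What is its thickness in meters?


Fourier's law: t = k * A * dT / Q
  t = 1.307 * 2.97 * 28 / 11090.8
  t = 108.69012 / 11090.8 = 0.0098 m

0.0098 m


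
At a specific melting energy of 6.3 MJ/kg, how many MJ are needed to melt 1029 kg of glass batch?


Total energy = mass * specific energy
  E = 1029 * 6.3 = 6482.7 MJ

6482.7 MJ


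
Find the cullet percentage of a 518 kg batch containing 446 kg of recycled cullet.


Cullet ratio = (cullet mass / total batch mass) * 100
  Ratio = 446 / 518 * 100 = 86.1%

86.1%


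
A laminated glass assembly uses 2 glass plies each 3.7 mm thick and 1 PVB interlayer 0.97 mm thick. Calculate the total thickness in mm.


Total thickness = glass contribution + PVB contribution
  Glass: 2 * 3.7 = 7.4 mm
  PVB: 1 * 0.97 = 0.97 mm
  Total = 7.4 + 0.97 = 8.37 mm

8.37 mm


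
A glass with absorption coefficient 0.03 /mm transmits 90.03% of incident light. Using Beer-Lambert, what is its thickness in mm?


Rearrange T = exp(-alpha * thickness):
  thickness = -ln(T) / alpha
  T = 90.03/100 = 0.9003
  ln(T) = -0.10503
  -ln(T) = 0.10503
  thickness = 0.10503 / 0.03 = 3.5 mm

3.5 mm


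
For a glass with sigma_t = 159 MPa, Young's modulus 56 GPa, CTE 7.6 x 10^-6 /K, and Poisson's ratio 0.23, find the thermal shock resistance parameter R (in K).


Thermal shock resistance: R = sigma * (1 - nu) / (E * alpha)
  Numerator = 159 * (1 - 0.23) = 122.43
  Denominator = 56 * 1000 * (7.6 x 10^-6) = 0.4256
  R = 122.43 / 0.4256 = 287.7 K

287.7 K


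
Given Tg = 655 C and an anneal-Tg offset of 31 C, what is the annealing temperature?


The annealing temperature is Tg plus the offset:
  T_anneal = 655 + 31 = 686 C

686 C


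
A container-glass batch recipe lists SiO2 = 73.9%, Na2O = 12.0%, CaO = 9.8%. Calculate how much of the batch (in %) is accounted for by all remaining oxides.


Sum the three major oxides:
  SiO2 + Na2O + CaO = 73.9 + 12.0 + 9.8 = 95.7%
Subtract from 100%:
  Others = 100 - 95.7 = 4.3%

4.3%


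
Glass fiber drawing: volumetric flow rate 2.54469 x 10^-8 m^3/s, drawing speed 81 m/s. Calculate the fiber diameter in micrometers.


Cross-sectional area from continuity:
  A = Q / v = 2.54469 x 10^-8 / 81 = 3.141593 x 10^-10 m^2
Diameter from circular cross-section:
  d = sqrt(4A / pi) * 10^6 (m -> um)
  d = sqrt(4 * 3.141593 x 10^-10 / pi) * 10^6 = 20.0 um

20.0 um


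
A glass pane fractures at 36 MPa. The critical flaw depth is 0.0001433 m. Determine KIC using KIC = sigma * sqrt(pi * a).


Fracture toughness: KIC = sigma * sqrt(pi * a)
  pi * a = pi * 0.0001433 = 0.00045019
  sqrt(pi * a) = 0.021218
  KIC = 36 * 0.021218 = 0.764 MPa*sqrt(m)

0.764 MPa*sqrt(m)


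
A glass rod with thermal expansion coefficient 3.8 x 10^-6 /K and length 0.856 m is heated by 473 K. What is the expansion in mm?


Thermal expansion formula: dL = alpha * L0 * dT
  dL = (3.8 x 10^-6) * 0.856 * 473 = 0.00153857 m
Convert to mm: 0.00153857 * 1000 = 1.5386 mm

1.5386 mm


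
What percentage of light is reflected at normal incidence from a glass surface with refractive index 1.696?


Fresnel reflectance at normal incidence:
  R = ((n - 1)/(n + 1))^2
  (n - 1)/(n + 1) = (1.696 - 1)/(1.696 + 1) = 0.25816
  R = 0.25816^2 = 0.0666466
  R(%) = 0.0666466 * 100 = 6.665%

6.665%


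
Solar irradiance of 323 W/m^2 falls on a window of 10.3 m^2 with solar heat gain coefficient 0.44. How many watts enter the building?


Solar heat gain: Q = Area * SHGC * Irradiance
  Q = 10.3 * 0.44 * 323 = 1463.8 W

1463.8 W


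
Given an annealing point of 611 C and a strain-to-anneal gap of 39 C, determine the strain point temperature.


Strain point = annealing point - difference:
  T_strain = 611 - 39 = 572 C

572 C


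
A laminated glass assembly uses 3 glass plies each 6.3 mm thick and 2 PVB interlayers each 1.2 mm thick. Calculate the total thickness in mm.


Total thickness = glass contribution + PVB contribution
  Glass: 3 * 6.3 = 18.9 mm
  PVB: 2 * 1.2 = 2.4 mm
  Total = 18.9 + 2.4 = 21.3 mm

21.3 mm


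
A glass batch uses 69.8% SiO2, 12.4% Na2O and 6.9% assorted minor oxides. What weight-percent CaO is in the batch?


Pieces sum to 100%:
  CaO = 100 - (SiO2 + Na2O + others)
  CaO = 100 - (69.8 + 12.4 + 6.9) = 10.9%

10.9%


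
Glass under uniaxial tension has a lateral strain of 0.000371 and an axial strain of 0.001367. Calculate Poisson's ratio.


Poisson's ratio: nu = lateral strain / axial strain
  nu = 0.000371 / 0.001367 = 0.2714

0.2714


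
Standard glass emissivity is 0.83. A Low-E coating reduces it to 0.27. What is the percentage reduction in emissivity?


Percentage reduction = (1 - coated/uncoated) * 100
  Ratio = 0.27 / 0.83 = 0.3253
  Reduction = (1 - 0.3253) * 100 = 67.5%

67.5%


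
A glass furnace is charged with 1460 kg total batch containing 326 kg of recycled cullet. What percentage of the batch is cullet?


Cullet ratio = (cullet mass / total batch mass) * 100
  Ratio = 326 / 1460 * 100 = 22.33%

22.33%


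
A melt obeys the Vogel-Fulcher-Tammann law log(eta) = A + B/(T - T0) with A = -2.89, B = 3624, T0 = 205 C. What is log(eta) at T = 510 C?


VFT equation: log(eta) = A + B / (T - T0)
  T - T0 = 510 - 205 = 305
  B / (T - T0) = 3624 / 305 = 11.882
  log(eta) = -2.89 + 11.882 = 8.992

8.992


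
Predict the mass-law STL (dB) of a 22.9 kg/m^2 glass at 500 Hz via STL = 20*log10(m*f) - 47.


Mass law: STL = 20 * log10(m * f) - 47
  m * f = 22.9 * 500 = 11450
  log10(11450) = 4.05881
  STL = 20 * 4.05881 - 47 = 81.1762 - 47 = 34.2 dB

34.2 dB


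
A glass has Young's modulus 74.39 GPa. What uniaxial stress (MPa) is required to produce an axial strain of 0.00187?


Rearrange E = sigma / epsilon:
  sigma = E * epsilon
  E (MPa) = 74.39 * 1000 = 74390
  sigma = 74390 * 0.00187 = 139.11 MPa

139.11 MPa


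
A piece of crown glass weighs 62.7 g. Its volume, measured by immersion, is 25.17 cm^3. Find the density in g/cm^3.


Use the definition of density:
  rho = mass / volume
  rho = 62.7 / 25.17 = 2.491 g/cm^3

2.491 g/cm^3


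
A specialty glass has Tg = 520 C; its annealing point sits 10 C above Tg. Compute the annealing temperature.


The annealing temperature is Tg plus the offset:
  T_anneal = 520 + 10 = 530 C

530 C


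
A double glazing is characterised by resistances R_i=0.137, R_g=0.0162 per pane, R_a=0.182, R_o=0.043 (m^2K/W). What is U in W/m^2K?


Total thermal resistance (series):
  R_total = R_in + R_glass + R_air + R_glass + R_out
  R_total = 0.137 + 0.0162 + 0.182 + 0.0162 + 0.043 = 0.3944 m^2K/W
U-value = 1 / R_total = 1 / 0.3944 = 2.535 W/m^2K

2.535 W/m^2K


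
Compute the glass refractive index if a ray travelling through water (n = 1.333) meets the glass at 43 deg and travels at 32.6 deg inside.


Apply Snell's law: n1 * sin(theta1) = n2 * sin(theta2)
  n2 = n1 * sin(theta1) / sin(theta2)
  sin(43) = 0.681998
  sin(32.6) = 0.538771
  n2 = 1.333 * 0.681998 / 0.538771 = 1.6874

1.6874


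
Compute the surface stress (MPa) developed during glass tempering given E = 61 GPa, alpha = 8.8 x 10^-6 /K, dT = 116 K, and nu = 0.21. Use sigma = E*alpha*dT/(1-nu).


Tempering stress: sigma = E * alpha * dT / (1 - nu)
  E (MPa) = 61 * 1000 = 61000
  Numerator = 61000 * (8.8 x 10^-6) * 116 = 62.2688
  Denominator = 1 - 0.21 = 0.79
  sigma = 62.2688 / 0.79 = 78.8 MPa

78.8 MPa


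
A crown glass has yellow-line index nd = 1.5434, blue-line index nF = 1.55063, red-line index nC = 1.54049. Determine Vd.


Abbe number formula: Vd = (nd - 1) / (nF - nC)
  nd - 1 = 1.5434 - 1 = 0.5434
  nF - nC = 1.55063 - 1.54049 = 0.01014
  Vd = 0.5434 / 0.01014 = 53.59

53.59


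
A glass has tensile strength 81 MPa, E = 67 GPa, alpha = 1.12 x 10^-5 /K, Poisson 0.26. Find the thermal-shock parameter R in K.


Thermal shock resistance: R = sigma * (1 - nu) / (E * alpha)
  Numerator = 81 * (1 - 0.26) = 59.94
  Denominator = 67 * 1000 * (1.12 x 10^-5) = 0.7504
  R = 59.94 / 0.7504 = 79.9 K

79.9 K


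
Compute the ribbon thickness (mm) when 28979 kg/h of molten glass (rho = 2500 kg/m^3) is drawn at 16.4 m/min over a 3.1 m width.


Ribbon cross-section from mass balance:
  Volume rate = throughput / density = 28979 / 2500 = 11.5916 m^3/h
  thickness = volume rate / (speed * 60 * width), i.e.
  thickness = throughput / (60 * speed * width * density) * 1000
  thickness = 28979 / (60 * 16.4 * 3.1 * 2500) * 1000 = 3.8 mm

3.8 mm


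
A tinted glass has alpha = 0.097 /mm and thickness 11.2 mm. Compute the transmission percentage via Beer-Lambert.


Beer-Lambert law: T = exp(-alpha * thickness)
  exponent = -0.097 * 11.2 = -1.0864
  T = exp(-1.0864) = 0.3374
  Percentage = 0.3374 * 100 = 33.74%

33.74%


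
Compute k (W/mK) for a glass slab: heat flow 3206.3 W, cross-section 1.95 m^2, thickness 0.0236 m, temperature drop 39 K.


Fourier's law rearranged: k = Q * t / (A * dT)
  Numerator = 3206.3 * 0.0236 = 75.66868
  Denominator = 1.95 * 39 = 76.05
  k = 75.66868 / 76.05 = 0.995 W/mK

0.995 W/mK


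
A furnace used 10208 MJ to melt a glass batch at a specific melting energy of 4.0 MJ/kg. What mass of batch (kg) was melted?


Rearrange E = m * s for m:
  m = E / s
  m = 10208 / 4.0 = 2552.0 kg

2552.0 kg


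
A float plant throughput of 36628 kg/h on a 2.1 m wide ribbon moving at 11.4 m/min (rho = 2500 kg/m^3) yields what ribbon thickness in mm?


Ribbon cross-section from mass balance:
  Volume rate = throughput / density = 36628 / 2500 = 14.6512 m^3/h
  thickness = volume rate / (speed * 60 * width), i.e.
  thickness = throughput / (60 * speed * width * density) * 1000
  thickness = 36628 / (60 * 11.4 * 2.1 * 2500) * 1000 = 10.2 mm

10.2 mm


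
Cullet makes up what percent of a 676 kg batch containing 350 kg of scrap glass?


Cullet ratio = (cullet mass / total batch mass) * 100
  Ratio = 350 / 676 * 100 = 51.78%

51.78%


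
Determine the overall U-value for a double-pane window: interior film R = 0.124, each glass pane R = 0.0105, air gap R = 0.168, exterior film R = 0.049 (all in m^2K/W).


Total thermal resistance (series):
  R_total = R_in + R_glass + R_air + R_glass + R_out
  R_total = 0.124 + 0.0105 + 0.168 + 0.0105 + 0.049 = 0.362 m^2K/W
U-value = 1 / R_total = 1 / 0.362 = 2.762 W/m^2K

2.762 W/m^2K


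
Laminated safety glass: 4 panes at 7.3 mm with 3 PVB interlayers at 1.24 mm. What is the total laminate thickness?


Total thickness = glass contribution + PVB contribution
  Glass: 4 * 7.3 = 29.2 mm
  PVB: 3 * 1.24 = 3.72 mm
  Total = 29.2 + 3.72 = 32.92 mm

32.92 mm


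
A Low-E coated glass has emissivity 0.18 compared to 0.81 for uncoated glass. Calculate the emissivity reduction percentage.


Percentage reduction = (1 - coated/uncoated) * 100
  Ratio = 0.18 / 0.81 = 0.2222
  Reduction = (1 - 0.2222) * 100 = 77.8%

77.8%


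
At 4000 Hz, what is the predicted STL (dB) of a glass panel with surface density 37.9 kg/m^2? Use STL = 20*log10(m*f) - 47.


Mass law: STL = 20 * log10(m * f) - 47
  m * f = 37.9 * 4000 = 151600
  log10(151600) = 5.1807
  STL = 20 * 5.1807 - 47 = 103.614 - 47 = 56.6 dB

56.6 dB


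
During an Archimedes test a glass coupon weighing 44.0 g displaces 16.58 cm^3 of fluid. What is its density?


Use the definition of density:
  rho = mass / volume
  rho = 44.0 / 16.58 = 2.654 g/cm^3

2.654 g/cm^3


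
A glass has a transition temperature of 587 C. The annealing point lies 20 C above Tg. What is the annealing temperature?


The annealing temperature is Tg plus the offset:
  T_anneal = 587 + 20 = 607 C

607 C


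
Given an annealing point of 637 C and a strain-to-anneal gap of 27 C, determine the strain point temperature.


Strain point = annealing point - difference:
  T_strain = 637 - 27 = 610 C

610 C


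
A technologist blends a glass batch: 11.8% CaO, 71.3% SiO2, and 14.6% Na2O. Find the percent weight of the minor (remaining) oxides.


Sum the three major oxides:
  SiO2 + Na2O + CaO = 71.3 + 14.6 + 11.8 = 97.7%
Subtract from 100%:
  Others = 100 - 97.7 = 2.3%

2.3%


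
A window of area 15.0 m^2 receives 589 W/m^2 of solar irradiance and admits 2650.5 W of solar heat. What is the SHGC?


Rearrange Q = Area * SHGC * Irradiance:
  SHGC = Q / (Area * Irradiance)
  SHGC = 2650.5 / (15.0 * 589) = 0.3

0.3


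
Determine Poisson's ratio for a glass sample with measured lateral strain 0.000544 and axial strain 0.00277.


Poisson's ratio: nu = lateral strain / axial strain
  nu = 0.000544 / 0.00277 = 0.1964

0.1964


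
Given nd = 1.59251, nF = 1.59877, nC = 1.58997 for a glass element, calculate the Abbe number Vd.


Abbe number formula: Vd = (nd - 1) / (nF - nC)
  nd - 1 = 1.59251 - 1 = 0.59251
  nF - nC = 1.59877 - 1.58997 = 0.0088
  Vd = 0.59251 / 0.0088 = 67.33

67.33


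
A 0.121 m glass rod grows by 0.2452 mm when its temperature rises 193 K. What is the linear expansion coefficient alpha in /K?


Rearrange dL = alpha * L0 * dT for alpha:
  alpha = dL / (L0 * dT)
  alpha = (0.2452 / 1000) / (0.121 * 193) = 0.0000105 /K = 1.05 x 10^-5 /K

1.05 x 10^-5 /K


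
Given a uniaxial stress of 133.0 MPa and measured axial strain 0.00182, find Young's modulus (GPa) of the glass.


Young's modulus: E = stress / strain
  E = 133.0 MPa / 0.00182 = 73076.92 MPa
Convert to GPa: 73076.92 / 1000 = 73.08 GPa

73.08 GPa


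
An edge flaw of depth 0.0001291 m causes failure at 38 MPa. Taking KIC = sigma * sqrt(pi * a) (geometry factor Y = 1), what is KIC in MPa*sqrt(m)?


Fracture toughness: KIC = sigma * sqrt(pi * a)
  pi * a = pi * 0.0001291 = 0.00040558
  sqrt(pi * a) = 0.020139
  KIC = 38 * 0.020139 = 0.765 MPa*sqrt(m)

0.765 MPa*sqrt(m)


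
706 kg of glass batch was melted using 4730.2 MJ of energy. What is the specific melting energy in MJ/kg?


Rearrange E = m * s for s:
  s = E / m
  s = 4730.2 / 706 = 6.7 MJ/kg

6.7 MJ/kg


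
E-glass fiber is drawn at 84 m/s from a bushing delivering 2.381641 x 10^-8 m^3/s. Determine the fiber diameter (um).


Cross-sectional area from continuity:
  A = Q / v = 2.381641 x 10^-8 / 84 = 2.835287 x 10^-10 m^2
Diameter from circular cross-section:
  d = sqrt(4A / pi) * 10^6 (m -> um)
  d = sqrt(4 * 2.835287 x 10^-10 / pi) * 10^6 = 19.0 um

19.0 um


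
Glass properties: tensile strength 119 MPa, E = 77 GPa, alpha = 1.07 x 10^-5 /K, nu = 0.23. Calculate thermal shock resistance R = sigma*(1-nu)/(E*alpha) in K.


Thermal shock resistance: R = sigma * (1 - nu) / (E * alpha)
  Numerator = 119 * (1 - 0.23) = 91.63
  Denominator = 77 * 1000 * (1.07 x 10^-5) = 0.8239
  R = 91.63 / 0.8239 = 111.2 K

111.2 K


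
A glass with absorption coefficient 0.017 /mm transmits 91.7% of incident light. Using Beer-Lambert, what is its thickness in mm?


Rearrange T = exp(-alpha * thickness):
  thickness = -ln(T) / alpha
  T = 91.7/100 = 0.917
  ln(T) = -0.08665
  -ln(T) = 0.08665
  thickness = 0.08665 / 0.017 = 5.1 mm

5.1 mm


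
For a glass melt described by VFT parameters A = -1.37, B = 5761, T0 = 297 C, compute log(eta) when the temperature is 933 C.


VFT equation: log(eta) = A + B / (T - T0)
  T - T0 = 933 - 297 = 636
  B / (T - T0) = 5761 / 636 = 9.058
  log(eta) = -1.37 + 9.058 = 7.688

7.688


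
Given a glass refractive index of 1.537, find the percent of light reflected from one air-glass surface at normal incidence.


Fresnel reflectance at normal incidence:
  R = ((n - 1)/(n + 1))^2
  (n - 1)/(n + 1) = (1.537 - 1)/(1.537 + 1) = 0.211667
  R = 0.211667^2 = 0.0448029
  R(%) = 0.0448029 * 100 = 4.48%

4.48%


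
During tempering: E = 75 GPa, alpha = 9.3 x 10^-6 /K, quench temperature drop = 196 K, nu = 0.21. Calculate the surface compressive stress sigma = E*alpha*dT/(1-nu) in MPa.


Tempering stress: sigma = E * alpha * dT / (1 - nu)
  E (MPa) = 75 * 1000 = 75000
  Numerator = 75000 * (9.3 x 10^-6) * 196 = 136.71
  Denominator = 1 - 0.21 = 0.79
  sigma = 136.71 / 0.79 = 173.1 MPa

173.1 MPa


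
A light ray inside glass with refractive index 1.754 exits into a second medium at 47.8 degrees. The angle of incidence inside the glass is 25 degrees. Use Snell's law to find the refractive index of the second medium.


Apply Snell's law: n1 * sin(theta1) = n2 * sin(theta2)
  n2 = n1 * sin(theta1) / sin(theta2)
  sin(25) = 0.422618
  sin(47.8) = 0.740805
  n2 = 1.754 * 0.422618 / 0.740805 = 1.0006

1.0006


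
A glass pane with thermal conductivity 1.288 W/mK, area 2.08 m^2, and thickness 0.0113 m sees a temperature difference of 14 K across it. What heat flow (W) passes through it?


Fourier's law: Q = k * A * dT / t
  Q = 1.288 * 2.08 * 14 / 0.0113
  Q = 37.50656 / 0.0113 = 3319.2 W

3319.2 W


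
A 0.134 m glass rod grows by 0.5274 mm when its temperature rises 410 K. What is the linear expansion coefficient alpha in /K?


Rearrange dL = alpha * L0 * dT for alpha:
  alpha = dL / (L0 * dT)
  alpha = (0.5274 / 1000) / (0.134 * 410) = 0.0000096 /K = 9.6 x 10^-6 /K

9.6 x 10^-6 /K


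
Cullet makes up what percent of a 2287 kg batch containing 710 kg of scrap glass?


Cullet ratio = (cullet mass / total batch mass) * 100
  Ratio = 710 / 2287 * 100 = 31.05%

31.05%


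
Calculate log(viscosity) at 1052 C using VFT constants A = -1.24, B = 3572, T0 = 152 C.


VFT equation: log(eta) = A + B / (T - T0)
  T - T0 = 1052 - 152 = 900
  B / (T - T0) = 3572 / 900 = 3.969
  log(eta) = -1.24 + 3.969 = 2.729

2.729


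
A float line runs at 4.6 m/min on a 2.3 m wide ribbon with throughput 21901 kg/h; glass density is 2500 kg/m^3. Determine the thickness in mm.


Ribbon cross-section from mass balance:
  Volume rate = throughput / density = 21901 / 2500 = 8.7604 m^3/h
  thickness = volume rate / (speed * 60 * width), i.e.
  thickness = throughput / (60 * speed * width * density) * 1000
  thickness = 21901 / (60 * 4.6 * 2.3 * 2500) * 1000 = 13.8 mm

13.8 mm


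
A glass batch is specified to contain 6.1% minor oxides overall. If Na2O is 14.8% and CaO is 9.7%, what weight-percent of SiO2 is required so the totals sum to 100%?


Known pieces sum to 100%:
  SiO2 = 100 - (others + Na2O + CaO)
  SiO2 = 100 - (6.1 + 14.8 + 9.7) = 69.4%

69.4%


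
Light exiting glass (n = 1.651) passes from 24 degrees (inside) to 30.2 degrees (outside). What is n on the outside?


Apply Snell's law: n1 * sin(theta1) = n2 * sin(theta2)
  n2 = n1 * sin(theta1) / sin(theta2)
  sin(24) = 0.406737
  sin(30.2) = 0.50302
  n2 = 1.651 * 0.406737 / 0.50302 = 1.335

1.335


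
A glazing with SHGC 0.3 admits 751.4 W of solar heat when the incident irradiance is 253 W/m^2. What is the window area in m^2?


Rearrange Q = Area * SHGC * Irradiance:
  Area = Q / (SHGC * Irradiance)
  Area = 751.4 / (0.3 * 253) = 9.9 m^2

9.9 m^2


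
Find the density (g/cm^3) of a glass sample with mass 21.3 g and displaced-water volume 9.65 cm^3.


Use the definition of density:
  rho = mass / volume
  rho = 21.3 / 9.65 = 2.207 g/cm^3

2.207 g/cm^3


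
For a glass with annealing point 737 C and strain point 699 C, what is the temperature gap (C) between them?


Gap = T_anneal - T_strain:
  gap = 737 - 699 = 38 C

38 C


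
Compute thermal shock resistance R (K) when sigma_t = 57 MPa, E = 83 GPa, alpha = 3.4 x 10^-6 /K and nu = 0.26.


Thermal shock resistance: R = sigma * (1 - nu) / (E * alpha)
  Numerator = 57 * (1 - 0.26) = 42.18
  Denominator = 83 * 1000 * (3.4 x 10^-6) = 0.2822
  R = 42.18 / 0.2822 = 149.5 K

149.5 K


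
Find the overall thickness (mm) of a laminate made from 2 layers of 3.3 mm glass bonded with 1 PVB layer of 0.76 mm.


Total thickness = glass contribution + PVB contribution
  Glass: 2 * 3.3 = 6.6 mm
  PVB: 1 * 0.76 = 0.76 mm
  Total = 6.6 + 0.76 = 7.36 mm

7.36 mm


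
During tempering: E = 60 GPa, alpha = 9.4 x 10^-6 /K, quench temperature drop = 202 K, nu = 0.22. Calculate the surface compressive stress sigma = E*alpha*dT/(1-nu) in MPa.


Tempering stress: sigma = E * alpha * dT / (1 - nu)
  E (MPa) = 60 * 1000 = 60000
  Numerator = 60000 * (9.4 x 10^-6) * 202 = 113.928
  Denominator = 1 - 0.22 = 0.78
  sigma = 113.928 / 0.78 = 146.1 MPa

146.1 MPa


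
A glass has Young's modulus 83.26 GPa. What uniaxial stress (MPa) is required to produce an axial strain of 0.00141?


Rearrange E = sigma / epsilon:
  sigma = E * epsilon
  E (MPa) = 83.26 * 1000 = 83260
  sigma = 83260 * 0.00141 = 117.4 MPa

117.4 MPa


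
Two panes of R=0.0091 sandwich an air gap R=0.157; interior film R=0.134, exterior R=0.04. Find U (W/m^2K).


Total thermal resistance (series):
  R_total = R_in + R_glass + R_air + R_glass + R_out
  R_total = 0.134 + 0.0091 + 0.157 + 0.0091 + 0.04 = 0.3492 m^2K/W
U-value = 1 / R_total = 1 / 0.3492 = 2.864 W/m^2K

2.864 W/m^2K


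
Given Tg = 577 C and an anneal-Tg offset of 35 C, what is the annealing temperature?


The annealing temperature is Tg plus the offset:
  T_anneal = 577 + 35 = 612 C

612 C


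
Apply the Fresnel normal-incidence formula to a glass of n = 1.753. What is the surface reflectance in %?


Fresnel reflectance at normal incidence:
  R = ((n - 1)/(n + 1))^2
  (n - 1)/(n + 1) = (1.753 - 1)/(1.753 + 1) = 0.27352
  R = 0.27352^2 = 0.0748132
  R(%) = 0.0748132 * 100 = 7.481%

7.481%


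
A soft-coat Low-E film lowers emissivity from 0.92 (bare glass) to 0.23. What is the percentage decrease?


Percentage reduction = (1 - coated/uncoated) * 100
  Ratio = 0.23 / 0.92 = 0.25
  Reduction = (1 - 0.25) * 100 = 75.0%

75.0%


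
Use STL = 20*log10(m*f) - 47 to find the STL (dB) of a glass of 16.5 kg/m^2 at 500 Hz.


Mass law: STL = 20 * log10(m * f) - 47
  m * f = 16.5 * 500 = 8250
  log10(8250) = 3.91645
  STL = 20 * 3.91645 - 47 = 78.329 - 47 = 31.3 dB

31.3 dB


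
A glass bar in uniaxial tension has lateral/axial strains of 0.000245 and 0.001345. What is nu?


Poisson's ratio: nu = lateral strain / axial strain
  nu = 0.000245 / 0.001345 = 0.1822

0.1822


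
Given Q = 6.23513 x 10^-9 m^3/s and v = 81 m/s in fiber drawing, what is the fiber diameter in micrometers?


Cross-sectional area from continuity:
  A = Q / v = 6.23513 x 10^-9 / 81 = 7.697691 x 10^-11 m^2
Diameter from circular cross-section:
  d = sqrt(4A / pi) * 10^6 (m -> um)
  d = sqrt(4 * 7.697691 x 10^-11 / pi) * 10^6 = 9.9 um

9.9 um


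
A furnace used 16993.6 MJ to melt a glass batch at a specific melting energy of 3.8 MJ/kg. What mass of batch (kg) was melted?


Rearrange E = m * s for m:
  m = E / s
  m = 16993.6 / 3.8 = 4472.0 kg

4472.0 kg


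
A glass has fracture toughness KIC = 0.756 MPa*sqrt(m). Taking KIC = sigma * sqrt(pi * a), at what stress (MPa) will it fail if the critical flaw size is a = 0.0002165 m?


Rearrange KIC = sigma * sqrt(pi * a):
  sigma = KIC / sqrt(pi * a)
  sqrt(pi * 0.0002165) = 0.02608
  sigma = 0.756 / 0.02608 = 28.99 MPa

28.99 MPa


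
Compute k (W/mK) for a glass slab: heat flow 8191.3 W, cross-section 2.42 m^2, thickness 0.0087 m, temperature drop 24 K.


Fourier's law rearranged: k = Q * t / (A * dT)
  Numerator = 8191.3 * 0.0087 = 71.26431
  Denominator = 2.42 * 24 = 58.08
  k = 71.26431 / 58.08 = 1.227 W/mK

1.227 W/mK


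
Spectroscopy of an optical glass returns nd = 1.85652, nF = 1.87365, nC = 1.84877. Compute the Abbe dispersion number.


Abbe number formula: Vd = (nd - 1) / (nF - nC)
  nd - 1 = 1.85652 - 1 = 0.85652
  nF - nC = 1.87365 - 1.84877 = 0.02488
  Vd = 0.85652 / 0.02488 = 34.43

34.43


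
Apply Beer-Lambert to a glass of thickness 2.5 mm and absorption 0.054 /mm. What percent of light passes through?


Beer-Lambert law: T = exp(-alpha * thickness)
  exponent = -0.054 * 2.5 = -0.135
  T = exp(-0.135) = 0.8737
  Percentage = 0.8737 * 100 = 87.37%

87.37%


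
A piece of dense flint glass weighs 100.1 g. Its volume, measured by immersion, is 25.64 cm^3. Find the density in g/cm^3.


Use the definition of density:
  rho = mass / volume
  rho = 100.1 / 25.64 = 3.904 g/cm^3

3.904 g/cm^3


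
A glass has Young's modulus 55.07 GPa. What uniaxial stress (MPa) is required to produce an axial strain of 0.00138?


Rearrange E = sigma / epsilon:
  sigma = E * epsilon
  E (MPa) = 55.07 * 1000 = 55070
  sigma = 55070 * 0.00138 = 76.0 MPa

76.0 MPa


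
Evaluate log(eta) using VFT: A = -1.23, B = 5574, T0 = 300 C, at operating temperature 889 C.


VFT equation: log(eta) = A + B / (T - T0)
  T - T0 = 889 - 300 = 589
  B / (T - T0) = 5574 / 589 = 9.463
  log(eta) = -1.23 + 9.463 = 8.233

8.233


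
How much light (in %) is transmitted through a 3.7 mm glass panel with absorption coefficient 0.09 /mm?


Beer-Lambert law: T = exp(-alpha * thickness)
  exponent = -0.09 * 3.7 = -0.333
  T = exp(-0.333) = 0.7168
  Percentage = 0.7168 * 100 = 71.68%

71.68%


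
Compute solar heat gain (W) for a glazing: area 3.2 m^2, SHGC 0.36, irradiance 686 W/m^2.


Solar heat gain: Q = Area * SHGC * Irradiance
  Q = 3.2 * 0.36 * 686 = 790.3 W

790.3 W


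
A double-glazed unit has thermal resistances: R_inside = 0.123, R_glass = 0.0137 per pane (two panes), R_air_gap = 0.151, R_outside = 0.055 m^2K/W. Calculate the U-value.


Total thermal resistance (series):
  R_total = R_in + R_glass + R_air + R_glass + R_out
  R_total = 0.123 + 0.0137 + 0.151 + 0.0137 + 0.055 = 0.3564 m^2K/W
U-value = 1 / R_total = 1 / 0.3564 = 2.806 W/m^2K

2.806 W/m^2K


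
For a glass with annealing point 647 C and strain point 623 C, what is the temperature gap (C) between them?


Gap = T_anneal - T_strain:
  gap = 647 - 623 = 24 C

24 C


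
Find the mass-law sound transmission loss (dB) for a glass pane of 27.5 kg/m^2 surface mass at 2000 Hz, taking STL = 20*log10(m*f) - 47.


Mass law: STL = 20 * log10(m * f) - 47
  m * f = 27.5 * 2000 = 55000
  log10(55000) = 4.74036
  STL = 20 * 4.74036 - 47 = 94.8072 - 47 = 47.8 dB

47.8 dB


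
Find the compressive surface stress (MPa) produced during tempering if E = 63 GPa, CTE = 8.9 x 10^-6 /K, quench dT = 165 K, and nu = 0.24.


Tempering stress: sigma = E * alpha * dT / (1 - nu)
  E (MPa) = 63 * 1000 = 63000
  Numerator = 63000 * (8.9 x 10^-6) * 165 = 92.5155
  Denominator = 1 - 0.24 = 0.76
  sigma = 92.5155 / 0.76 = 121.7 MPa

121.7 MPa


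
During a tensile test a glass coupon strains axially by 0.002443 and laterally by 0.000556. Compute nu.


Poisson's ratio: nu = lateral strain / axial strain
  nu = 0.000556 / 0.002443 = 0.2276

0.2276


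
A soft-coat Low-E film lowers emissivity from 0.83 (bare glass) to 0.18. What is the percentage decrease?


Percentage reduction = (1 - coated/uncoated) * 100
  Ratio = 0.18 / 0.83 = 0.2169
  Reduction = (1 - 0.2169) * 100 = 78.3%

78.3%


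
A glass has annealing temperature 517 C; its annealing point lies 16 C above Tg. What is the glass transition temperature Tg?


Rearrange T_anneal = Tg + offset for Tg:
  Tg = T_anneal - offset = 517 - 16 = 501 C

501 C


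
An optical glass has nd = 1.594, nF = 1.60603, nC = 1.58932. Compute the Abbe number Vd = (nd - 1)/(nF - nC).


Abbe number formula: Vd = (nd - 1) / (nF - nC)
  nd - 1 = 1.594 - 1 = 0.594
  nF - nC = 1.60603 - 1.58932 = 0.01671
  Vd = 0.594 / 0.01671 = 35.55

35.55


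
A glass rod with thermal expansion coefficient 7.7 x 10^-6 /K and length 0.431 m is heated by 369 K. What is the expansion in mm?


Thermal expansion formula: dL = alpha * L0 * dT
  dL = (7.7 x 10^-6) * 0.431 * 369 = 0.0012246 m
Convert to mm: 0.0012246 * 1000 = 1.2246 mm

1.2246 mm


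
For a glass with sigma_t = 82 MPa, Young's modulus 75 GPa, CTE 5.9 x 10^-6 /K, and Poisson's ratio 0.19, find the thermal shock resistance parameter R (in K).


Thermal shock resistance: R = sigma * (1 - nu) / (E * alpha)
  Numerator = 82 * (1 - 0.19) = 66.42
  Denominator = 75 * 1000 * (5.9 x 10^-6) = 0.4425
  R = 66.42 / 0.4425 = 150.1 K

150.1 K


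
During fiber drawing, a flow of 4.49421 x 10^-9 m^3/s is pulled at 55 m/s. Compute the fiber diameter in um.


Cross-sectional area from continuity:
  A = Q / v = 4.49421 x 10^-9 / 55 = 8.171291 x 10^-11 m^2
Diameter from circular cross-section:
  d = sqrt(4A / pi) * 10^6 (m -> um)
  d = sqrt(4 * 8.171291 x 10^-11 / pi) * 10^6 = 10.2 um

10.2 um


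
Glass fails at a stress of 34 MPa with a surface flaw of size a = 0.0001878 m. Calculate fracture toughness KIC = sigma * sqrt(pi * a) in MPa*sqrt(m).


Fracture toughness: KIC = sigma * sqrt(pi * a)
  pi * a = pi * 0.0001878 = 0.000589991
  sqrt(pi * a) = 0.02429
  KIC = 34 * 0.02429 = 0.826 MPa*sqrt(m)

0.826 MPa*sqrt(m)


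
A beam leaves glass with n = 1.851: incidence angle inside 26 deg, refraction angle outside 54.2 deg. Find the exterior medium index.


Apply Snell's law: n1 * sin(theta1) = n2 * sin(theta2)
  n2 = n1 * sin(theta1) / sin(theta2)
  sin(26) = 0.438371
  sin(54.2) = 0.811064
  n2 = 1.851 * 0.438371 / 0.811064 = 1.0004

1.0004


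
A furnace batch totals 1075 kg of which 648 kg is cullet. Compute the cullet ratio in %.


Cullet ratio = (cullet mass / total batch mass) * 100
  Ratio = 648 / 1075 * 100 = 60.28%

60.28%


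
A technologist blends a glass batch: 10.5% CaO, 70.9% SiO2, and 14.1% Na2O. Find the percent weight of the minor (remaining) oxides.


Sum the three major oxides:
  SiO2 + Na2O + CaO = 70.9 + 14.1 + 10.5 = 95.5%
Subtract from 100%:
  Others = 100 - 95.5 = 4.5%

4.5%


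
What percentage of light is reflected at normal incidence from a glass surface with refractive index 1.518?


Fresnel reflectance at normal incidence:
  R = ((n - 1)/(n + 1))^2
  (n - 1)/(n + 1) = (1.518 - 1)/(1.518 + 1) = 0.205719
  R = 0.205719^2 = 0.0423203
  R(%) = 0.0423203 * 100 = 4.232%

4.232%


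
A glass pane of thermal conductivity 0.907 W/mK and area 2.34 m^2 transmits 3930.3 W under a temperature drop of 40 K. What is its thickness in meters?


Fourier's law: t = k * A * dT / Q
  t = 0.907 * 2.34 * 40 / 3930.3
  t = 84.8952 / 3930.3 = 0.0216 m

0.0216 m


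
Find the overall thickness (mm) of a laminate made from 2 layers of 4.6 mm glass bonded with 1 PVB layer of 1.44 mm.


Total thickness = glass contribution + PVB contribution
  Glass: 2 * 4.6 = 9.2 mm
  PVB: 1 * 1.44 = 1.44 mm
  Total = 9.2 + 1.44 = 10.64 mm

10.64 mm


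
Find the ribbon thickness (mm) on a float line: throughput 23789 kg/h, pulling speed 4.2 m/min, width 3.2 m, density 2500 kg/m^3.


Ribbon cross-section from mass balance:
  Volume rate = throughput / density = 23789 / 2500 = 9.5156 m^3/h
  thickness = volume rate / (speed * 60 * width), i.e.
  thickness = throughput / (60 * speed * width * density) * 1000
  thickness = 23789 / (60 * 4.2 * 3.2 * 2500) * 1000 = 11.8 mm

11.8 mm


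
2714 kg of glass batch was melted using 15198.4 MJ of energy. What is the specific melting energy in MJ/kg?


Rearrange E = m * s for s:
  s = E / m
  s = 15198.4 / 2714 = 5.6 MJ/kg

5.6 MJ/kg


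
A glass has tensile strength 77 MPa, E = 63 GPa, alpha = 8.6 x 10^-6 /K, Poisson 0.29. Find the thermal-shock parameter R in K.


Thermal shock resistance: R = sigma * (1 - nu) / (E * alpha)
  Numerator = 77 * (1 - 0.29) = 54.67
  Denominator = 63 * 1000 * (8.6 x 10^-6) = 0.5418
  R = 54.67 / 0.5418 = 100.9 K

100.9 K


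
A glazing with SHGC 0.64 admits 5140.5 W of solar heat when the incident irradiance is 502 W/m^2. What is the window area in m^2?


Rearrange Q = Area * SHGC * Irradiance:
  Area = Q / (SHGC * Irradiance)
  Area = 5140.5 / (0.64 * 502) = 16.0 m^2

16.0 m^2


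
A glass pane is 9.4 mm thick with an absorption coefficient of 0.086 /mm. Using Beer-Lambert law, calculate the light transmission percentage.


Beer-Lambert law: T = exp(-alpha * thickness)
  exponent = -0.086 * 9.4 = -0.8084
  T = exp(-0.8084) = 0.4456
  Percentage = 0.4456 * 100 = 44.56%

44.56%
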